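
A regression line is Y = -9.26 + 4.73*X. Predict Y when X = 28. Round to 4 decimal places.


Substitute X = 28 into the equation:
Y = -9.26 + 4.73 * 28 = -9.26 + 132.4400 = 123.1800.

123.1800


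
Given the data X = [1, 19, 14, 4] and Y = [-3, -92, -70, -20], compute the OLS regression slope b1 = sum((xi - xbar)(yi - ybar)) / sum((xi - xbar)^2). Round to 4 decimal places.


Calculate xbar = 9.5000, ybar = -46.2500.
S_xx = 213.0000, S_xy = -1053.5000.
Using b1 = S_xy / S_xx = -1053.5000 / 213.0000, we get b1 = -4.9460.

-4.9460


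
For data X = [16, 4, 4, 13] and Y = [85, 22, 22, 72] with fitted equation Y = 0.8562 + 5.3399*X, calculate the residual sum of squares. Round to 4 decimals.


For each point, residual = actual - predicted.
Residuals: [-1.2946, -0.2158, -0.2158, 1.7251].
Sum of squared residuals = 4.7451.

4.7451


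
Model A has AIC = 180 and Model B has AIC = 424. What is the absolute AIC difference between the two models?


|AIC_A - AIC_B| = |180 - 424| = 244.
Model A is preferred (lower AIC).

244


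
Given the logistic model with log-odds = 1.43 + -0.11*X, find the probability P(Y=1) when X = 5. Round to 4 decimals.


Compute z = 1.43 + (-0.11)(5) = 0.8800.
exp(-z) = 0.4148.
P = 1/(1 + 0.4148) = 0.7068.

0.7068


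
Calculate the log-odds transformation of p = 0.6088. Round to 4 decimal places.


1 - p = 0.3912.
p/(1-p) = 1.5562.
logit = ln(1.5562) = 0.4423.

0.4423


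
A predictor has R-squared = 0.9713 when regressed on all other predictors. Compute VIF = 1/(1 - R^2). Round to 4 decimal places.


VIF = 1 / (1 - 0.9713).
= 1 / 0.0287 = 34.8432.

34.8432


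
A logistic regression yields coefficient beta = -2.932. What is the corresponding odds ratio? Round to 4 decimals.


exp(-2.932) = 0.0533.
So the odds ratio is 0.0533.

0.0533


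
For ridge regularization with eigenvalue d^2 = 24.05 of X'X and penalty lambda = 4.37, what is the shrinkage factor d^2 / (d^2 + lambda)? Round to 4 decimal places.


Compute the denominator: 24.05 + 4.37 = 28.4200.
Shrinkage factor = 24.05 / 28.4200 = 0.8462.

0.8462


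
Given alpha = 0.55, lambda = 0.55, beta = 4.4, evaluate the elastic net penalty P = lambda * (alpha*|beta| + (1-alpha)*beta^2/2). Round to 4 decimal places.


Compute:
L1 = 0.55 * 4.4 = 2.4200.
L2 = 0.45 * 4.4^2 / 2 = 4.3560.
Penalty = 0.55 * (2.4200 + 4.3560) = 3.7268.

3.7268


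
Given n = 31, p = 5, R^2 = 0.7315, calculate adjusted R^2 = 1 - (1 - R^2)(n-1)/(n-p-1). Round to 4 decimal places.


Adjusted R^2 = 1 - (1 - R^2) * (n-1)/(n-p-1).
(1 - R^2) = 0.2685.
(n-1)/(n-p-1) = 30/25.
(1 - R^2) * (n-1) = 0.2685 * 30 = 8.0550.
Divide by (n-p-1): 8.0550 / 25 = 0.3222.
Adj R^2 = 1 - 0.3222 = 0.6778.

0.6778


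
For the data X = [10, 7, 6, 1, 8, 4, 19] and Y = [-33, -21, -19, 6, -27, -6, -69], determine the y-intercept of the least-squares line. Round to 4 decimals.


First find the slope: b1 = -4.1474.
Means: xbar = 7.8571, ybar = -24.1429.
b0 = ybar - b1 * xbar = -24.1429 - -4.1474 * 7.8571 = 8.4435.

8.4435


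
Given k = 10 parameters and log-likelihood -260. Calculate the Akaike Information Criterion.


AIC = 2*10 - 2*(-260).
= 20 + 520 = 540.

540


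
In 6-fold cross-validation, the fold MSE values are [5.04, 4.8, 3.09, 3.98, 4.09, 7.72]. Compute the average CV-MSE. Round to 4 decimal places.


Sum of fold MSEs = 28.7200.
Average = 28.7200 / 6 = 4.7867.

4.7867


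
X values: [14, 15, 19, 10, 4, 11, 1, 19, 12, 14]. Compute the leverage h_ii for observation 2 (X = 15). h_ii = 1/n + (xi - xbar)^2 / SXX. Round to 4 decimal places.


Mean of X: xbar = 11.9000.
SXX = 304.9000.
For X = 15: h = 1/10 + (15 - 11.9000)^2/304.9000 = 0.1315.

0.1315


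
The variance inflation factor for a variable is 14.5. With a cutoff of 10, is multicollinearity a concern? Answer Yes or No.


Compare VIF = 14.5 to the threshold of 10.
14.5 >= 10, so the answer is Yes.

Yes


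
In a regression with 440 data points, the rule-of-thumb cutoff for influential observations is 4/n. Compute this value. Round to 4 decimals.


The threshold is 4/n.
4/440 = 0.0091.

0.0091


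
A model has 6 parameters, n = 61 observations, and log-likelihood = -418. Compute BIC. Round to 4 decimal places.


k * ln(n) = 6 * ln(61) = 6 * 4.110874 = 24.665244.
-2 * loglik = -2 * (-418) = 836.
BIC = 24.665244 + 836 = 860.665244, which rounds to 860.6652.

860.6652


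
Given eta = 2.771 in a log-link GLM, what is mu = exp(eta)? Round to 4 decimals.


Apply the inverse link:
mu = e^2.771 = 15.9746.

15.9746


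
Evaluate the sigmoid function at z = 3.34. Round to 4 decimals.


exp(-3.3400) = 0.0354.
1 + exp(-z) = 1.0354.
sigmoid = 1/1.0354 = 0.9658.

0.9658


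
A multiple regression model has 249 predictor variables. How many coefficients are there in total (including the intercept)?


Including the intercept, the model has 249 predictor coefficients + 1 intercept.
Total = 250.

250


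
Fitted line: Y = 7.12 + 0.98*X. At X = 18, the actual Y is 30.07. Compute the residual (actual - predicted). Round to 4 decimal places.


Predicted = 7.12 + 0.98 * 18 = 24.7600.
Residual = 30.07 - 24.7600 = 5.3100.

5.3100


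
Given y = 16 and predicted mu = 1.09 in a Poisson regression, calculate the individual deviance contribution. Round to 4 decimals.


y/mu = 16/1.09 = 14.678899 (approx.), and ln(16/1.09) = 2.686411.
y * ln(y/mu) = 16 * 2.686411 = 42.982576.
y - mu = 14.91.
D = 2 * (42.982576 - 14.91) = 56.145152, which rounds to 56.1452.

56.1452


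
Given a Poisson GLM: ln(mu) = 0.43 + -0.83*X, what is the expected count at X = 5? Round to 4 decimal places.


Linear predictor: eta = 0.43 + (-0.83)(5) = -3.7200.
Expected count: mu = exp(-3.7200) = 0.0242.

0.0242


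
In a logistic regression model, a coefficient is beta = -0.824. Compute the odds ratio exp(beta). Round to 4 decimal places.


Odds ratio = exp(beta) = exp(-0.824).
= 0.4387.

0.4387


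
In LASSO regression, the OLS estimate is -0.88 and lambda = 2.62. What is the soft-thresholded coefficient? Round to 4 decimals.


|beta_OLS| = 0.88.
lambda = 2.62.
Since |beta| <= lambda, the coefficient is set to 0.
Result = 0.0000.

0.0000


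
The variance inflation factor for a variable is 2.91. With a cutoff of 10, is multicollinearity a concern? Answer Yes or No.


Compare VIF = 2.91 to the threshold of 10.
2.91 < 10, so the answer is No.

No


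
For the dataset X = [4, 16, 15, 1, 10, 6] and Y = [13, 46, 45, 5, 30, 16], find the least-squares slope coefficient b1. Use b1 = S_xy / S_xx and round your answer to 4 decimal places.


The sample means are xbar = 8.6667 and ybar = 25.8333.
Compute S_xx = 183.3333 and S_xy = 520.6667.
Slope b1 = S_xy / S_xx = 520.6667 / 183.3333 = 2.8400.

2.8400


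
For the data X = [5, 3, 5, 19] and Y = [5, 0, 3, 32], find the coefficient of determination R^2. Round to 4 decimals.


Fit the OLS line: b0 = -6.0000, b1 = 2.0000.
SSres = 2.0000.
SStot = 658.0000.
R^2 = 1 - 2.0000/658.0000 = 0.9970.

0.9970


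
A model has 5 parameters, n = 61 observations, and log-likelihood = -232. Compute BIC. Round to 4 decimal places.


ln(61) = 4.110874.
k * ln(n) = 5 * 4.110874 = 20.554370.
-2L = 464.
BIC = 20.554370 + 464 = 484.554370, which rounds to 484.5544.

484.5544


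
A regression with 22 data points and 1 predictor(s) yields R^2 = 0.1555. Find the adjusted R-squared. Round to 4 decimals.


Using the formula:
(1 - 0.1555) = 0.8445.
Multiply by 21/20: 0.8445 * 21 = 17.7345, then 17.7345 / 20 = 0.8867.
Adj R^2 = 1 - 0.8867 = 0.1133.

0.1133


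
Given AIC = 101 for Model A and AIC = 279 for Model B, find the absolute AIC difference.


Compute |101 - 279| = 178.
Model A has the smaller AIC.

178


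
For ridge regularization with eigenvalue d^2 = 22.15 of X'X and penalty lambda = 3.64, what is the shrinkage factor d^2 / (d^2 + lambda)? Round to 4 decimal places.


d^2 + lambda = 22.15 + 3.64 = 25.7900.
Shrinkage factor = 22.15/25.7900 = 0.8589.

0.8589


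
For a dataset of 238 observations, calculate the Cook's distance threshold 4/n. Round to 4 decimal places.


Cook's distance cutoff = 4/n = 4/238.
= 0.0168.

0.0168


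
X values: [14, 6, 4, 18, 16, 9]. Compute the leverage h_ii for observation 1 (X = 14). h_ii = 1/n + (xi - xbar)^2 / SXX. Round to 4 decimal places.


Compute xbar = 11.1667 with n = 6 observations.
SXX = 160.8333.
Leverage = 1/6 + (14 - 11.1667)^2/160.8333 = 0.2166.

0.2166


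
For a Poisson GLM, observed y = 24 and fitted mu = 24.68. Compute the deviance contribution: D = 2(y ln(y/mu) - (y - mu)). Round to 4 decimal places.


First: ln(24/24.68) = -0.027939.
Then: 24 * -0.027939 = -0.670536.
y - mu = 24 - 24.68 = -0.68.
D = 2(-0.670536 - -0.68) = 0.018928, which rounds to 0.0189.

0.0189


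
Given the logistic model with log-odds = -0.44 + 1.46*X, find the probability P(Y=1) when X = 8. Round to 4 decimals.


z = -0.44 + 1.46 * 8 = 11.2400.
Sigmoid: P = 1 / (1 + exp(-11.2400)) = 1.0000.

1.0000


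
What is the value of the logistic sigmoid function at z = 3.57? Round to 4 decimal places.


First, exp(-3.5700) = 0.0282.
Then sigma(z) = 1/(1 + 0.0282) = 0.9726.

0.9726


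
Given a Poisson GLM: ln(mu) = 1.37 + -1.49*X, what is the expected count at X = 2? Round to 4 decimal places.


eta = 1.37 + -1.49 * 2 = -1.6100.
mu = exp(-1.6100) = 0.1999.

0.1999


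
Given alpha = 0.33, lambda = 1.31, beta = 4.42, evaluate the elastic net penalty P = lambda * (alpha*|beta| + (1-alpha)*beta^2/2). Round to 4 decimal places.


alpha * |beta| = 0.33 * 4.42 = 1.4586.
(1-alpha) * beta^2/2 = 0.67 * 19.5364/2 = 6.5447.
Total = 1.31 * (1.4586 + 6.5447) = 10.4843.

10.4843


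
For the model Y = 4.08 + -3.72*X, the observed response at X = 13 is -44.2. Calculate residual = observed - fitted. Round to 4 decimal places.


Compute yhat = 4.08 + (-3.72)(13) = -44.2800.
Residual = actual - predicted = -44.2 - -44.2800 = 0.0800.

0.0800


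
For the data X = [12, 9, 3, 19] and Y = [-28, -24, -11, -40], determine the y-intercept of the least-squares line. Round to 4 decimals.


Compute b1 = -1.7910 from the OLS formula.
With xbar = 10.7500 and ybar = -25.7500, the intercept is:
b0 = -25.7500 - -1.7910 * 10.7500 = -6.4972.

-6.4972


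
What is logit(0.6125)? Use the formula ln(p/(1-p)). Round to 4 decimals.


Compute the odds: 0.6125/0.3875 = 1.5806.
Take the natural log: ln(1.5806) = 0.4578.

0.4578


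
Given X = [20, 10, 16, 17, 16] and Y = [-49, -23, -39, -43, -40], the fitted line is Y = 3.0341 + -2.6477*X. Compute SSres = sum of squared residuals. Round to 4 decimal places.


Predicted values from Y = 3.0341 + -2.6477*X.
Residuals: [0.9199, 0.4429, 0.3291, -1.0232, -0.6709].
SSres = 2.6477.

2.6477


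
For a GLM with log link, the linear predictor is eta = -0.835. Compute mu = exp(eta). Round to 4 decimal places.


mu = exp(eta) = exp(-0.835).
= 0.4339.

0.4339


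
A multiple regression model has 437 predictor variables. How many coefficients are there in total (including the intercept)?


Including the intercept, the model has 437 predictor coefficients + 1 intercept.
Total = 438.

438


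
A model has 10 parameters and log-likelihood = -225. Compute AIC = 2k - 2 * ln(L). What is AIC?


AIC = 2*10 - 2*(-225).
= 20 + 450 = 470.

470


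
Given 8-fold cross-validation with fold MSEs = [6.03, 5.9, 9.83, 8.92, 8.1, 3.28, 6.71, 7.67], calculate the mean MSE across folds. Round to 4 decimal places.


Add all fold MSEs: 56.4400.
Divide by k = 8: 56.4400/8 = 7.0550.

7.0550


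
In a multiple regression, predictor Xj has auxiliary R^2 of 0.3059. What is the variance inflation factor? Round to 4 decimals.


VIF = 1 / (1 - 0.3059).
= 1 / 0.6941 = 1.4407.

1.4407


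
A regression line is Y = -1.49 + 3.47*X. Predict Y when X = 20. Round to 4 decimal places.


Predicted value:
Y = -1.49 + (3.47)(20) = -1.49 + 69.4000 = 67.9100.

67.9100


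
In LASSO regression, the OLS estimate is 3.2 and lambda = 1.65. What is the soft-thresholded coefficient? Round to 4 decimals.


Absolute value: |3.2| = 3.2.
Compare to lambda = 1.65.
Since |beta| > lambda, coefficient = sign(beta)*(|beta| - lambda) = 1.5500.

1.5500


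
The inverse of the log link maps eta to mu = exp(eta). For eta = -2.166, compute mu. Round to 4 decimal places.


Apply the inverse link:
mu = e^-2.166 = 0.1146.

0.1146


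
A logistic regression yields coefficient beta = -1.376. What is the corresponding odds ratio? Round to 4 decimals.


exp(-1.376) = 0.2526.
So the odds ratio is 0.2526.

0.2526


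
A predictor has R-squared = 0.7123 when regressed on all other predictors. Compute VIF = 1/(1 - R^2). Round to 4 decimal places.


VIF = 1 / (1 - 0.7123).
= 1 / 0.2877 = 3.4758.

3.4758


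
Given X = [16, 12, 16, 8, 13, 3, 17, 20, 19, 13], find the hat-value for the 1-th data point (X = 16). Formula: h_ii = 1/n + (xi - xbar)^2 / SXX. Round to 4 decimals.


n = 10, xbar = 13.7000.
SXX = sum((xi - xbar)^2) = 240.1000.
h = 1/10 + (16 - 13.7000)^2 / 240.1000 = 0.1220.

0.1220


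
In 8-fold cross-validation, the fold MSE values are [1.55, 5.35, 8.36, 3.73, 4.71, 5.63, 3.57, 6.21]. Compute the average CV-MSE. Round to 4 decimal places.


Sum of fold MSEs = 39.1100.
Average = 39.1100 / 8 = 4.8888.

4.8888


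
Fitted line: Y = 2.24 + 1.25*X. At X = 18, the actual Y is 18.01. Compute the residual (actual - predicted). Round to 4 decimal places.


Compute yhat = 2.24 + (1.25)(18) = 24.7400.
Residual = actual - predicted = 18.01 - 24.7400 = -6.7300.

-6.7300


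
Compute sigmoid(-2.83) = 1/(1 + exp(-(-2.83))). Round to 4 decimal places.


Compute exp(2.8300) = 16.9455.
Sigmoid = 1 / (1 + 16.9455) = 1 / 17.9455 = 0.0557.

0.0557


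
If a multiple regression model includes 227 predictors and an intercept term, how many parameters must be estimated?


Each predictor gets one coefficient, plus one intercept.
Total parameters = 227 + 1 = 228.

228


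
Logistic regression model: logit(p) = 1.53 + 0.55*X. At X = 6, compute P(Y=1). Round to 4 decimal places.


z = 1.53 + 0.55 * 6 = 4.8300.
Sigmoid: P = 1 / (1 + exp(-4.8300)) = 0.9921.

0.9921


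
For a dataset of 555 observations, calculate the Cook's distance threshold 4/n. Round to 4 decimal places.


The threshold is 4/n.
4/555 = 0.0072.

0.0072


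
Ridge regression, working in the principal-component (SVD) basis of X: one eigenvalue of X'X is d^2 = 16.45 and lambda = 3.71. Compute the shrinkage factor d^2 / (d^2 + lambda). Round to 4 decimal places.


d^2 + lambda = 16.45 + 3.71 = 20.1600.
Shrinkage factor = 16.45/20.1600 = 0.8160.

0.8160


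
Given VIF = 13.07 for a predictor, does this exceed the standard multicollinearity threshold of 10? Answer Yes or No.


The threshold is 10.
VIF = 13.07 is >= 10.
Multicollinearity indication: Yes.

Yes


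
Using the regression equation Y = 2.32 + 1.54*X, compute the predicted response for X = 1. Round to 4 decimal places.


Plug X = 1 into Y = 2.32 + 1.54*X:
Y = 2.32 + 1.5400 = 3.8600.

3.8600


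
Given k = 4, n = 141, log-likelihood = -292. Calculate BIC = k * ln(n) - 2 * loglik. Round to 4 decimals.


k * ln(n) = 4 * ln(141) = 4 * 4.948760 = 19.795040.
-2 * loglik = -2 * (-292) = 584.
BIC = 19.795040 + 584 = 603.795040, which rounds to 603.7950.

603.7950


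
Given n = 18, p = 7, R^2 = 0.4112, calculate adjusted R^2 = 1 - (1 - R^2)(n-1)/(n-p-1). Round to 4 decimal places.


Using the formula:
(1 - 0.4112) = 0.5888.
Multiply by 17/10: 0.5888 * 17 = 10.0096, then 10.0096 / 10 = 1.0010.
Adj R^2 = 1 - 1.0010 = -0.0010.

-0.0010


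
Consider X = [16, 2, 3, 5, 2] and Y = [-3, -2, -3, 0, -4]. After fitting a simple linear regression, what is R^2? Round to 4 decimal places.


The fitted line is Y = -2.3286 + -0.0127*X.
SSres = 9.1771, SStot = 9.2000.
R^2 = 1 - SSres/SStot = 0.0025.

0.0025


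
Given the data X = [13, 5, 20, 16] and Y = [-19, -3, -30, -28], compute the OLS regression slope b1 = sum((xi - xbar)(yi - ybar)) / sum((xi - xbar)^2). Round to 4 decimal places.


Calculate xbar = 13.5000, ybar = -20.0000.
S_xx = 121.0000, S_xy = -230.0000.
Using b1 = S_xy / S_xx = -230.0000 / 121.0000, we get b1 = -1.9008.

-1.9008


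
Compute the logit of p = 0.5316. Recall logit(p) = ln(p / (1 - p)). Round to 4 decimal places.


1 - p = 0.4684.
p/(1-p) = 1.1349.
logit = ln(1.1349) = 0.1266.

0.1266


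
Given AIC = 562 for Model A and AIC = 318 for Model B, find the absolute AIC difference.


|AIC_A - AIC_B| = |562 - 318| = 244.
Model B is preferred (lower AIC).

244


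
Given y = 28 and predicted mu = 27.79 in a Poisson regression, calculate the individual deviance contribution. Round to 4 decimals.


y/mu = 28/27.79 = 1.007557 (approx.), and ln(28/27.79) = 0.007528.
y * ln(y/mu) = 28 * 0.007528 = 0.210784.
y - mu = 0.21.
D = 2 * (0.210784 - 0.21) = 0.001568, which rounds to 0.0016.

0.0016


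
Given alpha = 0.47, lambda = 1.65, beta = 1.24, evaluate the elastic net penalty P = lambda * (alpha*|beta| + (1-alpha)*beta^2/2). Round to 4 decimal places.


L1 component = 0.47 * |1.24| = 0.5828.
L2 component = 0.53 * 1.24^2 / 2 = 0.4075.
Penalty = 1.65 * (0.5828 + 0.4075) = 1.65 * 0.9903 = 1.6339.

1.6339


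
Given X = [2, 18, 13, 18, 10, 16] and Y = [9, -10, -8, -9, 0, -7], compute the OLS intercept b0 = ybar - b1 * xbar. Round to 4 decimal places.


Compute b1 = -1.1606 from the OLS formula.
With xbar = 12.8333 and ybar = -4.1667, the intercept is:
b0 = -4.1667 - -1.1606 * 12.8333 = 10.7282.

10.7282


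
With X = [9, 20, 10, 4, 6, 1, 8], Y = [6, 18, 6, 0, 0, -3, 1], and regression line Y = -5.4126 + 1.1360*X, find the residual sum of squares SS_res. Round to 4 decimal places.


Predicted values from Y = -5.4126 + 1.1360*X.
Residuals: [1.1886, 0.6926, 0.0526, 0.8686, -1.4034, 1.2766, -2.6754].
SSres = 13.4067.

13.4067


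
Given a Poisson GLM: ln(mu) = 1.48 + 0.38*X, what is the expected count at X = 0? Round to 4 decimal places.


eta = 1.48 + 0.38 * 0 = 1.4800.
mu = exp(1.4800) = 4.3929.

4.3929


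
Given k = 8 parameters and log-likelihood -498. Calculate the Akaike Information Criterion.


AIC = 2k - 2*loglik = 2(8) - 2(-498).
= 16 + 996 = 1012.

1012


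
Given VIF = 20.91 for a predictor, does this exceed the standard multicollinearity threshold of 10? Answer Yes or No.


The threshold is 10.
VIF = 20.91 is >= 10.
Multicollinearity indication: Yes.

Yes


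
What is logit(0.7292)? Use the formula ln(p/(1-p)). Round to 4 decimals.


Compute the odds: 0.7292/0.2708 = 2.6928.
Take the natural log: ln(2.6928) = 0.9906.

0.9906


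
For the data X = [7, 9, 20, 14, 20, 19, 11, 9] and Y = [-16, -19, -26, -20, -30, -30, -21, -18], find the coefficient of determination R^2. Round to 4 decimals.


Fit the OLS line: b0 = -9.5684, b1 = -0.9491.
SSres = 24.3470.
SStot = 208.0000.
R^2 = 1 - 24.3470/208.0000 = 0.8829.

0.8829


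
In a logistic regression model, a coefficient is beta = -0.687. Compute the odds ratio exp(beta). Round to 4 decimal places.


Odds ratio = exp(beta) = exp(-0.687).
= 0.5031.

0.5031


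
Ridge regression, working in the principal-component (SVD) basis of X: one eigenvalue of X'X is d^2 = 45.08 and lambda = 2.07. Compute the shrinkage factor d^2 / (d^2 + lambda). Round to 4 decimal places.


Denominator = d^2 + lambda = 45.08 + 2.07 = 47.1500.
Shrinkage = 45.08 / 47.1500 = 0.9561.

0.9561


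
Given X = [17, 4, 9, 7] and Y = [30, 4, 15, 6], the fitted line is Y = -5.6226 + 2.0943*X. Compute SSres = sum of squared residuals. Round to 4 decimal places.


Compute predicted values, then residuals = yi - yhat_i.
Residuals: [0.0195, 1.2454, 1.7739, -3.0375].
SSres = sum(residual^2) = 13.9245.

13.9245


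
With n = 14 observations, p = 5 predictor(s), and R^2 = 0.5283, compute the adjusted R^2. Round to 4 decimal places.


Adjusted R^2 = 1 - (1 - R^2) * (n-1)/(n-p-1).
(1 - R^2) = 0.4717.
(n-1)/(n-p-1) = 13/8.
(1 - R^2) * (n-1) = 0.4717 * 13 = 6.1321.
Divide by (n-p-1): 6.1321 / 8 = 0.7665.
Adj R^2 = 1 - 0.7665 = 0.2335.

0.2335


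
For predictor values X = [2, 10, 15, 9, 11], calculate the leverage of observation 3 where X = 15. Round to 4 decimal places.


Compute xbar = 9.4000 with n = 5 observations.
SXX = 89.2000.
Leverage = 1/5 + (15 - 9.4000)^2/89.2000 = 0.5516.

0.5516


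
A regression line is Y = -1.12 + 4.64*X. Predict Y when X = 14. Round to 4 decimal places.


Plug X = 14 into Y = -1.12 + 4.64*X:
Y = -1.12 + 64.9600 = 63.8400.

63.8400


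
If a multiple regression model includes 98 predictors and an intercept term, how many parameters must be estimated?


Each predictor gets one coefficient, plus one intercept.
Total parameters = 98 + 1 = 99.

99


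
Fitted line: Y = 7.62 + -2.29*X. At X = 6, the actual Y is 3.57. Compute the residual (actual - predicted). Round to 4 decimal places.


Fitted value at X = 6 is yhat = 7.62 + -2.29*6 = -6.1200.
Residual = 3.57 - -6.1200 = 9.6900.

9.6900


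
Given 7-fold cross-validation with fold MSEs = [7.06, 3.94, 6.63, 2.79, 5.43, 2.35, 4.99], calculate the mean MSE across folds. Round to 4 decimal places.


Add all fold MSEs: 33.1900.
Divide by k = 7: 33.1900/7 = 4.7414.

4.7414


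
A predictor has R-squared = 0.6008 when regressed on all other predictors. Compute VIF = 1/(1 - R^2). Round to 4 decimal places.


VIF = 1 / (1 - 0.6008).
= 1 / 0.3992 = 2.5050.

2.5050


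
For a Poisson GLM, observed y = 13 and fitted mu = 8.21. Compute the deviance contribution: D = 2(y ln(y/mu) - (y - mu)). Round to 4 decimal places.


First: ln(13/8.21) = 0.459596.
Then: 13 * 0.459596 = 5.974748.
y - mu = 13 - 8.21 = 4.79.
D = 2(5.974748 - 4.79) = 2.369496, which rounds to 2.3695.

2.3695


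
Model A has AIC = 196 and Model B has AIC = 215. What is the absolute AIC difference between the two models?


|AIC_A - AIC_B| = |196 - 215| = 19.
Model A is preferred (lower AIC).

19


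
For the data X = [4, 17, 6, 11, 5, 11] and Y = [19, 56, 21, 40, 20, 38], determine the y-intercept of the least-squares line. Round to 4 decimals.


Compute b1 = 3.0000 from the OLS formula.
With xbar = 9.0000 and ybar = 32.3333, the intercept is:
b0 = 32.3333 - 3.0000 * 9.0000 = 5.3333.

5.3333


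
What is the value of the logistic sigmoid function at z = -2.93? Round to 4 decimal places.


Compute exp(2.9300) = 18.7276.
Sigmoid = 1 / (1 + 18.7276) = 1 / 19.7276 = 0.0507.

0.0507


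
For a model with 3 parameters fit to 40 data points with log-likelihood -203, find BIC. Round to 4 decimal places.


ln(40) = 3.688879.
k * ln(n) = 3 * 3.688879 = 11.066637.
-2L = 406.
BIC = 11.066637 + 406 = 417.066637, which rounds to 417.0666.

417.0666


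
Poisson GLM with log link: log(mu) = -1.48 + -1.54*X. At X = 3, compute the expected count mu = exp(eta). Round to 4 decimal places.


Compute eta = -1.48 + -1.54 * 3 = -6.1000.
Apply inverse link: mu = e^-6.1000 = 0.0022.

0.0022


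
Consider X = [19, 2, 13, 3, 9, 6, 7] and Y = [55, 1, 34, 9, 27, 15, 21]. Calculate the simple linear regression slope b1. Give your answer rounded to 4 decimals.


Calculate xbar = 8.4286, ybar = 23.1429.
S_xx = 211.7143, S_xy = 630.5714.
Using b1 = S_xy / S_xx = 630.5714 / 211.7143, we get b1 = 2.9784.

2.9784


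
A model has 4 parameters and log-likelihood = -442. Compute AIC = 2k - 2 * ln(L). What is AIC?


Compute:
2k = 2*4 = 8.
-2*loglik = -2*(-442) = 884.
AIC = 8 + 884 = 892.

892


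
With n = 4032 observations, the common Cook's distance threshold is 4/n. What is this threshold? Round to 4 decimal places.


Using the rule of thumb:
Threshold = 4 / 4032 = 0.0010.

0.0010


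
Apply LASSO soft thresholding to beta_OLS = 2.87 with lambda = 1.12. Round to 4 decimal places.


|beta_OLS| = 2.87.
lambda = 1.12.
Since |beta| > lambda, coefficient = sign(beta)*(|beta| - lambda) = 1.7500.
Result = 1.7500.

1.7500


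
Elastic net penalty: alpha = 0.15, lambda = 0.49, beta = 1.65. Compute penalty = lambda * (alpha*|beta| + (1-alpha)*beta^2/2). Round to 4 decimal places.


L1 component = 0.15 * |1.65| = 0.2475.
L2 component = 0.85 * 1.65^2 / 2 = 1.1571.
Penalty = 0.49 * (0.2475 + 1.1571) = 0.49 * 1.4046 = 0.6882.

0.6882


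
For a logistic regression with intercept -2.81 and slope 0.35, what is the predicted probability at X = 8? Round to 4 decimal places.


z = -2.81 + 0.35 * 8 = -0.0100.
Sigmoid: P = 1 / (1 + exp(0.0100)) = 0.4975.

0.4975


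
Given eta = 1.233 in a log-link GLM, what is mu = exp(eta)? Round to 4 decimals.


The inverse log link gives:
mu = exp(1.233) = 3.4315.

3.4315


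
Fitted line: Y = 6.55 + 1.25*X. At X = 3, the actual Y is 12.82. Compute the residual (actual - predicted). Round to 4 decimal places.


Fitted value at X = 3 is yhat = 6.55 + 1.25*3 = 10.3000.
Residual = 12.82 - 10.3000 = 2.5200.

2.5200


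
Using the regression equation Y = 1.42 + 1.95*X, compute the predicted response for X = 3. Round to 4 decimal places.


Substitute X = 3 into the equation:
Y = 1.42 + 1.95 * 3 = 1.42 + 5.8500 = 7.2700.

7.2700


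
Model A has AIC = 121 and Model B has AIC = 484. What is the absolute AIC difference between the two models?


|AIC_A - AIC_B| = |121 - 484| = 363.
Model A is preferred (lower AIC).

363


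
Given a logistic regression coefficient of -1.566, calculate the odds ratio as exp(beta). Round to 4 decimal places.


Odds ratio = exp(beta) = exp(-1.566).
= 0.2089.

0.2089


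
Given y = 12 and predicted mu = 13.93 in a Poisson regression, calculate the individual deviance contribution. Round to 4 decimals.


y/mu = 12/13.93 = 0.861450 (approx.), and ln(12/13.93) = -0.149138.
y * ln(y/mu) = 12 * -0.149138 = -1.789656.
y - mu = -1.93.
D = 2 * (-1.789656 - -1.93) = 0.280688, which rounds to 0.2807.

0.2807


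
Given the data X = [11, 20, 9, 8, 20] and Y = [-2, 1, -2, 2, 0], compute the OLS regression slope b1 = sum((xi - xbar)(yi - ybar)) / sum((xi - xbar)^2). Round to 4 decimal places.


The sample means are xbar = 13.6000 and ybar = -0.2000.
Compute S_xx = 141.2000 and S_xy = 9.6000.
Slope b1 = S_xy / S_xx = 9.6000 / 141.2000 = 0.0680.

0.0680


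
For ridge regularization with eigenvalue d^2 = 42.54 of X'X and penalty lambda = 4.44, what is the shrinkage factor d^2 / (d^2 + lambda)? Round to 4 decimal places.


Compute the denominator: 42.54 + 4.44 = 46.9800.
Shrinkage factor = 42.54 / 46.9800 = 0.9055.

0.9055


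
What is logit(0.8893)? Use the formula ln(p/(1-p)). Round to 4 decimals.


The odds are p/(1-p) = 0.8893 / 0.1107 = 8.0334.
logit(p) = ln(8.0334) = 2.0836.

2.0836


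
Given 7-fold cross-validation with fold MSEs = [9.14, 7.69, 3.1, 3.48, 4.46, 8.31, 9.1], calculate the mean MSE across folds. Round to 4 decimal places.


Total MSE across folds = 45.2800.
CV-MSE = 45.2800/7 = 6.4686.

6.4686


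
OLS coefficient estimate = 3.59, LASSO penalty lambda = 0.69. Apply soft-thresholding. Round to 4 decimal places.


Absolute value: |3.59| = 3.59.
Compare to lambda = 0.69.
Since |beta| > lambda, coefficient = sign(beta)*(|beta| - lambda) = 2.9000.

2.9000


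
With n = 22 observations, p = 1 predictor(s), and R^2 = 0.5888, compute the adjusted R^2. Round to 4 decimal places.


Plug in: Adj R^2 = 1 - (1 - 0.5888) * 21/20.
= 1 - 0.4112 * 21/20
= 1 - 8.6352 / 20
= 1 - 0.4318 = 0.5682.

0.5682


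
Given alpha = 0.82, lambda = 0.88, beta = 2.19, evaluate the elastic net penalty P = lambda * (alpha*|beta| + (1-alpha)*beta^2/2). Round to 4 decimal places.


Compute:
L1 = 0.82 * 2.19 = 1.7958.
L2 = 0.18 * 2.19^2 / 2 = 0.4316.
Penalty = 0.88 * (1.7958 + 0.4316) = 1.9602.

1.9602


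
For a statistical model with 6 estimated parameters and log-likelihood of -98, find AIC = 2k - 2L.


AIC = 2k - 2*loglik = 2(6) - 2(-98).
= 12 + 196 = 208.

208


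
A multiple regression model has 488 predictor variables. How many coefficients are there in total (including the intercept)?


Total coefficients = number of predictors + 1 (for the intercept).
= 488 + 1 = 489.

489


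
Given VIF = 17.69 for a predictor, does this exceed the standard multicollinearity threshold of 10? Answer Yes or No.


Check: VIF = 17.69 vs threshold = 10.
Since 17.69 >= 10, the answer is Yes.

Yes


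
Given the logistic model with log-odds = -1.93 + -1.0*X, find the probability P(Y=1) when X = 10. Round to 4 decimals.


Linear predictor: z = -1.93 + -1.0 * 10 = -11.9300.
P = 1/(1 + exp(11.9300)) = 1/(1 + 151751.5617) = 0.0000.

0.0000


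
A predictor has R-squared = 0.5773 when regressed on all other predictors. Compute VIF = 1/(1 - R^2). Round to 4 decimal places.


Using VIF = 1/(1 - R^2_j):
1 - 0.5773 = 0.4227.
VIF = 2.3657.

2.3657


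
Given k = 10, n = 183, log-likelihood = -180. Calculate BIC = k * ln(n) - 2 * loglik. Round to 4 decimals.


ln(183) = 5.209486.
k * ln(n) = 10 * 5.209486 = 52.094860.
-2L = 360.
BIC = 52.094860 + 360 = 412.094860, which rounds to 412.0949.

412.0949


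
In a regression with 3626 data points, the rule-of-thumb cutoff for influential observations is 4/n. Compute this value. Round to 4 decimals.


Cook's distance cutoff = 4/n = 4/3626.
= 0.0011.

0.0011


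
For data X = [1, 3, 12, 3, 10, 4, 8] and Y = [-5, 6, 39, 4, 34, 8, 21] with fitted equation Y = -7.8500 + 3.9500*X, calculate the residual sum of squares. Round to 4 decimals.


Predicted values from Y = -7.8500 + 3.9500*X.
Residuals: [-1.1000, 2.0000, -0.5500, 0.0000, 2.3500, 0.0500, -2.7500].
SSres = 18.6000.

18.6000


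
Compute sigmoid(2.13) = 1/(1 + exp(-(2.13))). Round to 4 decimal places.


First, exp(-2.1300) = 0.1188.
Then sigma(z) = 1/(1 + 0.1188) = 0.8938.

0.8938


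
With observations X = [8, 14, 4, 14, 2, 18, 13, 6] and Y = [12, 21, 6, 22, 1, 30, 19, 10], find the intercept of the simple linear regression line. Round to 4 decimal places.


First find the slope: b1 = 1.6726.
Means: xbar = 9.8750, ybar = 15.1250.
b0 = ybar - b1 * xbar = 15.1250 - 1.6726 * 9.8750 = -1.3919.

-1.3919


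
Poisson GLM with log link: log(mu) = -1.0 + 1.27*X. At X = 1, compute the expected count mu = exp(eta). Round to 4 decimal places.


Linear predictor: eta = -1.0 + (1.27)(1) = 0.2700.
Expected count: mu = exp(0.2700) = 1.3100.

1.3100


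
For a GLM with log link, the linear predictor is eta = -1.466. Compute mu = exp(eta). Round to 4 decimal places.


Apply the inverse link:
mu = e^-1.466 = 0.2308.

0.2308


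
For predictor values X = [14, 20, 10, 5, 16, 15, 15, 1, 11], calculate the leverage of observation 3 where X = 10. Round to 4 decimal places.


Mean of X: xbar = 11.8889.
SXX = 276.8889.
For X = 10: h = 1/9 + (10 - 11.8889)^2/276.8889 = 0.1240.

0.1240


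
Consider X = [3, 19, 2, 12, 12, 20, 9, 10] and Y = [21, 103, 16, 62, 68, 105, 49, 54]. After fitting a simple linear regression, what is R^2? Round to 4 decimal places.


The fitted line is Y = 4.9949 + 5.0349*X.
SSres = 29.5124, SStot = 7555.5000.
R^2 = 1 - SSres/SStot = 0.9961.

0.9961


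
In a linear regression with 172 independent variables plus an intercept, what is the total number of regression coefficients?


Including the intercept, the model has 172 predictor coefficients + 1 intercept.
Total = 173.

173


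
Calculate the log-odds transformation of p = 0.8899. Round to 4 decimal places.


1 - p = 0.1101.
p/(1-p) = 8.0827.
logit = ln(8.0827) = 2.0897.

2.0897


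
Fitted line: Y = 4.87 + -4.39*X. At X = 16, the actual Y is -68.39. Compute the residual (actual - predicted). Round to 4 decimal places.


Predicted = 4.87 + -4.39 * 16 = -65.3700.
Residual = -68.39 - -65.3700 = -3.0200.

-3.0200


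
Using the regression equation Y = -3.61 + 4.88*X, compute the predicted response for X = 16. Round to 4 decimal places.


Predicted value:
Y = -3.61 + (4.88)(16) = -3.61 + 78.0800 = 74.4700.

74.4700


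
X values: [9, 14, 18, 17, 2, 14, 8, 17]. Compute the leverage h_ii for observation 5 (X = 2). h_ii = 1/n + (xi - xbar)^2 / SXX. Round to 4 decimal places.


n = 8, xbar = 12.3750.
SXX = sum((xi - xbar)^2) = 217.8750.
h = 1/8 + (2 - 12.3750)^2 / 217.8750 = 0.6190.

0.6190


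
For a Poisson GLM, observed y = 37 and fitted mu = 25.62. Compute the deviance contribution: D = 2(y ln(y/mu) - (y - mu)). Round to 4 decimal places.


First: ln(37/25.62) = 0.367545.
Then: 37 * 0.367545 = 13.599165.
y - mu = 37 - 25.62 = 11.38.
D = 2(13.599165 - 11.38) = 4.438330, which rounds to 4.4383.

4.4383


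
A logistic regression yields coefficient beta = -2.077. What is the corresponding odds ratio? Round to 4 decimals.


The odds ratio is computed as:
OR = e^(-2.077) = 0.1253.

0.1253


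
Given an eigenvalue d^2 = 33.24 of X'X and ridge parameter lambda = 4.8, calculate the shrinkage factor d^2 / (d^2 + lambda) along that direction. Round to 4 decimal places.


d^2 + lambda = 33.24 + 4.8 = 38.0400.
Shrinkage factor = 33.24/38.0400 = 0.8738.

0.8738


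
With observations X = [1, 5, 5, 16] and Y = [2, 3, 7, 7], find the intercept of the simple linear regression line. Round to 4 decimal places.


Compute b1 = 0.2866 from the OLS formula.
With xbar = 6.7500 and ybar = 4.7500, the intercept is:
b0 = 4.7500 - 0.2866 * 6.7500 = 2.8156.

2.8156


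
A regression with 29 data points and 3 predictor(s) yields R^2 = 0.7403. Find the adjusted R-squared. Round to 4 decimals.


Adjusted R^2 = 1 - (1 - R^2) * (n-1)/(n-p-1).
(1 - R^2) = 0.2597.
(n-1)/(n-p-1) = 28/25.
(1 - R^2) * (n-1) = 0.2597 * 28 = 7.2716.
Divide by (n-p-1): 7.2716 / 25 = 0.2909.
Adj R^2 = 1 - 0.2909 = 0.7091.

0.7091


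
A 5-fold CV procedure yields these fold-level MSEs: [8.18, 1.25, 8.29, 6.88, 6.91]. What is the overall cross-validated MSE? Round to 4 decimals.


Sum of fold MSEs = 31.5100.
Average = 31.5100 / 5 = 6.3020.

6.3020


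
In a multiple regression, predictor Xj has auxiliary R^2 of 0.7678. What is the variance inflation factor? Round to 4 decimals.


VIF = 1 / (1 - 0.7678).
= 1 / 0.2322 = 4.3066.

4.3066


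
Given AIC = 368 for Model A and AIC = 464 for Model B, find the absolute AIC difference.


Absolute difference = |368 - 464| = 96.
The model with lower AIC (A) is preferred.

96


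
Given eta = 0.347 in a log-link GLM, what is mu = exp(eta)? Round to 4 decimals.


mu = exp(eta) = exp(0.347).
= 1.4148.

1.4148


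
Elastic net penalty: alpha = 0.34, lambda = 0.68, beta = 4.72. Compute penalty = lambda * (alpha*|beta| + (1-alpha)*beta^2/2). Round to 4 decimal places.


L1 component = 0.34 * |4.72| = 1.6048.
L2 component = 0.66 * 4.72^2 / 2 = 7.3519.
Penalty = 0.68 * (1.6048 + 7.3519) = 0.68 * 8.9567 = 6.0905.

6.0905


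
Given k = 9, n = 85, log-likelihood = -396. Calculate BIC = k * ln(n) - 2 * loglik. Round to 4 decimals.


k * ln(n) = 9 * ln(85) = 9 * 4.442651 = 39.983859.
-2 * loglik = -2 * (-396) = 792.
BIC = 39.983859 + 792 = 831.983859, which rounds to 831.9839.

831.9839


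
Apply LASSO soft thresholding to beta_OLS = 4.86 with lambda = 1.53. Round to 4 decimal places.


|beta_OLS| = 4.86.
lambda = 1.53.
Since |beta| > lambda, coefficient = sign(beta)*(|beta| - lambda) = 3.3300.
Result = 3.3300.

3.3300


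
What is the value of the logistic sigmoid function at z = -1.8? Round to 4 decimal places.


Compute exp(1.8000) = 6.0496.
Sigmoid = 1 / (1 + 6.0496) = 1 / 7.0496 = 0.1419.

0.1419


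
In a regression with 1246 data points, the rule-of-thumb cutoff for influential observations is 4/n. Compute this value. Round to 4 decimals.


Cook's distance cutoff = 4/n = 4/1246.
= 0.0032.

0.0032


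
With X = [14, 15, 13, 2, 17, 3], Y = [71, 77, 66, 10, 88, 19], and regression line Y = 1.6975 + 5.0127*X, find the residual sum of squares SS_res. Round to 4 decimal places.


For each point, residual = actual - predicted.
Residuals: [-0.8753, 0.1120, -0.8626, -1.7229, 1.0866, 2.2644].
Sum of squared residuals = 10.7994.

10.7994


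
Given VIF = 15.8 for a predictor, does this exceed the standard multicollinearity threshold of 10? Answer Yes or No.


Check: VIF = 15.8 vs threshold = 10.
Since 15.8 >= 10, the answer is Yes.

Yes


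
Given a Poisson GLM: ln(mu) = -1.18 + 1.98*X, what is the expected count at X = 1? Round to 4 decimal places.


Compute eta = -1.18 + 1.98 * 1 = 0.8000.
Apply inverse link: mu = e^0.8000 = 2.2255.

2.2255


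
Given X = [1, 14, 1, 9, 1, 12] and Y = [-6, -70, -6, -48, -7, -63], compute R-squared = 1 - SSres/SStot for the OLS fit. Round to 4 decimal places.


The fitted line is Y = -1.5400 + -5.0200*X.
SSres = 7.2600, SStot = 4627.3333.
R^2 = 1 - SSres/SStot = 0.9984.

0.9984


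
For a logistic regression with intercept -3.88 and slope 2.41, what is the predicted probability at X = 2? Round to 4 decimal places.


z = -3.88 + 2.41 * 2 = 0.9400.
Sigmoid: P = 1 / (1 + exp(-0.9400)) = 0.7191.

0.7191


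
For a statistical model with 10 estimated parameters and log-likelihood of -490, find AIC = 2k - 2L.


Compute:
2k = 2*10 = 20.
-2*loglik = -2*(-490) = 980.
AIC = 20 + 980 = 1000.

1000


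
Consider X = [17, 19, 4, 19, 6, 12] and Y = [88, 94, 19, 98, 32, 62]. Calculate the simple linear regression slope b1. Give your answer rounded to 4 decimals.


The sample means are xbar = 12.8333 and ybar = 65.5000.
Compute S_xx = 218.8333 and S_xy = 1112.5000.
Slope b1 = S_xy / S_xx = 1112.5000 / 218.8333 = 5.0838.

5.0838


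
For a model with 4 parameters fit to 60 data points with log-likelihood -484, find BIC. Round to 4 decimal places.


Compute k*ln(n) = 4*ln(60) = 4*4.094345 = 16.377380.
Then -2*loglik = 968.
BIC = 16.377380 + 968 = 984.377380, which rounds to 984.3774.

984.3774


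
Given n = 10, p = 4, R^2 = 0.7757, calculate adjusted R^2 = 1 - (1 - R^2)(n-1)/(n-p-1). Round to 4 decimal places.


Adjusted R^2 = 1 - (1 - R^2) * (n-1)/(n-p-1).
(1 - R^2) = 0.2243.
(n-1)/(n-p-1) = 9/5.
(1 - R^2) * (n-1) = 0.2243 * 9 = 2.0187.
Divide by (n-p-1): 2.0187 / 5 = 0.4037.
Adj R^2 = 1 - 0.4037 = 0.5963.

0.5963


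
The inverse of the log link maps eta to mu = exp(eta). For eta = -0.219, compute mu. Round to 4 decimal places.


Apply the inverse link:
mu = e^-0.219 = 0.8033.

0.8033


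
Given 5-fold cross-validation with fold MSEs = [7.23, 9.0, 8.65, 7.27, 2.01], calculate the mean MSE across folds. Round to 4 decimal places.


Sum of fold MSEs = 34.1600.
Average = 34.1600 / 5 = 6.8320.

6.8320


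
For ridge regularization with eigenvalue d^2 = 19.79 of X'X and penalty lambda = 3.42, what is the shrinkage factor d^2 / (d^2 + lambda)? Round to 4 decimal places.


d^2 + lambda = 19.79 + 3.42 = 23.2100.
Shrinkage factor = 19.79/23.2100 = 0.8526.

0.8526


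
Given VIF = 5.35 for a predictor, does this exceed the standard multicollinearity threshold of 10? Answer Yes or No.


Check: VIF = 5.35 vs threshold = 10.
Since 5.35 < 10, the answer is No.

No


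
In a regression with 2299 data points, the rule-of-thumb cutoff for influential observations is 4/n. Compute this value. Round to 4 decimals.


The threshold is 4/n.
4/2299 = 0.0017.

0.0017


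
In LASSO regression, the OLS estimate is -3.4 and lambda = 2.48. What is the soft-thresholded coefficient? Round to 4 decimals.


Absolute value: |-3.4| = 3.4.
Compare to lambda = 2.48.
Since |beta| > lambda, coefficient = sign(beta)*(|beta| - lambda) = -0.9200.

-0.9200


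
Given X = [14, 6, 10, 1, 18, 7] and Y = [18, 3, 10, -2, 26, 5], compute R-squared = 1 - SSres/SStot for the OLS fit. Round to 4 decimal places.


Fit the OLS line: b0 = -5.8327, b1 = 1.6964.
SSres = 10.4309.
SStot = 538.0000.
R^2 = 1 - 10.4309/538.0000 = 0.9806.

0.9806


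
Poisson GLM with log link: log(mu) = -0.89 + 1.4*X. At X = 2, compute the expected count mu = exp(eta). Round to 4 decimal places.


Compute eta = -0.89 + 1.4 * 2 = 1.9100.
Apply inverse link: mu = e^1.9100 = 6.7531.

6.7531
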